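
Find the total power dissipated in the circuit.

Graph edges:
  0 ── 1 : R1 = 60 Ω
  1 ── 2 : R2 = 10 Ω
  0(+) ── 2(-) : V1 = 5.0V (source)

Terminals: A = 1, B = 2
Nodal analysis, taking node 2 as the 0 V reference.
Source V1 fixes V_0 = 5 V.
KCL at each unknown node (sum of currents leaving = 0; resistances in Ω):
  Node 1: (V_1 - 5)/60 + (V_1 - 0)/10 = 0
Collecting terms: 0.1167 × V_1 = 0.08333  =>  V_1 = 0.7143 V
Power in each resistor, P = (ΔV)²/R:
  P_R1 = (5 - 0.7143)²/60 = 0.3061 W
  P_R2 = (0.7143 - 0)²/10 = 0.05102 W
P_total = P_R1 + P_R2 = 0.3571 W

Final answer: 0.3571 W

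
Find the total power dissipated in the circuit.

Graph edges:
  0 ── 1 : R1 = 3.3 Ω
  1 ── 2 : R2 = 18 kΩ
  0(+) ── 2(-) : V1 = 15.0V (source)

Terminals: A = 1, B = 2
Nodal analysis, taking node 2 as the 0 V reference.
Source V1 fixes V_0 = 15 V.
KCL at each unknown node (sum of currents leaving = 0; resistances in Ω):
  Node 1: (V_1 - 15)/3.3 + (V_1 - 0)/18000 = 0
Collecting terms: 0.3031 × V_1 = 4.545  =>  V_1 = 15 V
Power in each resistor, P = (ΔV)²/R:
  P_R1 = (15 - 15)²/3.3 = 0.000002291 W
  P_R2 = (15 - 0)²/18000 = 0.0125 W
P_total = P_R1 + P_R2 = 0.0125 W

Final answer: 0.0125 W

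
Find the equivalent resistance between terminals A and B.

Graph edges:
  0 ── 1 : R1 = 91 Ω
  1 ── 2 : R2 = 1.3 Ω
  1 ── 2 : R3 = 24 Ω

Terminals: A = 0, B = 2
Reduce the network between node 0 (A) and node 2 (B) by series/parallel combination:
  Rp1 = R2 ‖ R3 (parallel, both between nodes 1 and 2) = 1/(1/1.3 + 1/24) = 1.233 Ω
  Rs1 = R1 + Rp1 (series, joined only at node 1) = 91 + 1.233 = 92.23 Ω
R_eq = 92.23 Ω

Final answer: 92.23 Ω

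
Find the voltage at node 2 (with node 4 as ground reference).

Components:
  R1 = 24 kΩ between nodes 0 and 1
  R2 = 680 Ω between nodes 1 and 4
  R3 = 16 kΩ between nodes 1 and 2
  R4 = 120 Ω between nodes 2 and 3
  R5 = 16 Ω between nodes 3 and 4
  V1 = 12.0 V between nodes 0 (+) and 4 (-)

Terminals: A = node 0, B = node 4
Nodal analysis, taking node 4 as the 0 V reference.
Source V1 fixes V_0 = 12 V.
KCL at each unknown node (sum of currents leaving = 0; resistances in Ω):
  Node 1: (V_1 - 12)/24000 + (V_1 - 0)/680 + (V_1 - V_2)/16000 = 0
  Node 2: (V_2 - V_1)/16000 + (V_2 - V_3)/120 = 0
  Node 3: (V_3 - V_2)/120 + (V_3 - 0)/16 = 0
Collecting terms (coefficients in siemens):
  0.001575·V_1 - 0.0000625·V_2 = 0.0005
  0.008396·V_2 - 0.0000625·V_1 - 0.008333·V_3 = 0
  0.07083·V_3 - 0.008333·V_2 = 0
Solving these 3 simultaneous equations (Gaussian elimination) gives:
  V_1 = 0.3176 V, V_2 = 0.002677 V, V_3 = 0.0003149 V
The requested potential is V_2 = 0.002677 V.

Final answer: V_2 = 0.002677 V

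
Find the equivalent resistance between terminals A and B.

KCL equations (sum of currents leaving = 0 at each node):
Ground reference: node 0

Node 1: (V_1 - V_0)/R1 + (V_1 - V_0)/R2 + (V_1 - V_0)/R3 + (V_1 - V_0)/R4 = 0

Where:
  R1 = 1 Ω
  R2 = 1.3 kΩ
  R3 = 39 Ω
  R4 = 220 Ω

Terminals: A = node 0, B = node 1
Reduce the network between node 0 (A) and node 1 (B) by series/parallel combination:
  Rp1 = R1 ‖ R2 ‖ R3 ‖ R4 (parallel, all between nodes 0 and 1) = 1/(1/1 + 1/1300 + 1/39 + 1/220) = 0.97 Ω
R_eq = 0.97 Ω

Final answer: 0.97 Ω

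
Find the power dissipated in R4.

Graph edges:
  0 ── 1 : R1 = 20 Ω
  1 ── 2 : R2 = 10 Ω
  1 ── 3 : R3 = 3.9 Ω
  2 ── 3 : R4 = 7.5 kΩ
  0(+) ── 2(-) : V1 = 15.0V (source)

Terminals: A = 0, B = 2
Nodal analysis, taking node 2 as the 0 V reference.
Source V1 fixes V_0 = 15 V.
KCL at each unknown node (sum of currents leaving = 0; resistances in Ω):
  Node 1: (V_1 - 15)/20 + (V_1 - 0)/10 + (V_1 - V_3)/3.9 = 0
  Node 3: (V_3 - V_1)/3.9 + (V_3 - 0)/7500 = 0
Collecting terms (coefficients in siemens):
  0.4064·V_1 - 0.2564·V_3 = 0.75
  0.2565·V_3 - 0.2564·V_1 = 0
Determinant D = (0.4064)(0.2565) - (-0.2564)(-0.2564) = 0.03852
V_1 = [(0.75)(0.2565) - (-0.2564)(0)]/D = 4.996 V
V_3 = [(0.4064)(0) - (0.75)(-0.2564)]/D = 4.993 V
I_R4 = (V_2 - V_3)/R4 = (0 - 4.993)/7500 = -0.0006657 A
P_R4 = I_R4² × R4 = (-0.0006657)² × 7500 = 0.003324 W

Final answer: 0.003324 W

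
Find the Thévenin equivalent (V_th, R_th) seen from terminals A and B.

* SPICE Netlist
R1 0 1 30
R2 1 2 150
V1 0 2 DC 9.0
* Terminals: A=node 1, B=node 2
Step 1 — V_th is the open-circuit voltage V_A - V_B (nothing connected across the terminals).
Nodal analysis, taking node 2 as the 0 V reference.
Source V1 fixes V_0 = 9 V.
KCL at each unknown node (sum of currents leaving = 0; resistances in Ω):
  Node 1: (V_1 - 9)/30 + (V_1 - 0)/150 = 0
Collecting terms: 0.04 × V_1 = 0.3  =>  V_1 = 7.5 V
V_th = V_1 - V_2 = 7.5 - 0 = 7.5 V
Step 2 — R_th: zero the source — replace V1 by a short circuit (node 2 merges into node 0) — and find the resistance seen between A (node 1) and B (node 0).
Reduce the network between node 1 (A) and node 0 (B) by series/parallel combination:
  Rp1 = R1 ‖ R2 (parallel, both between nodes 0 and 1) = 1/(1/30 + 1/150) = 25 Ω
R_th = 25 Ω

Final answer: V_th = 7.5 V, R_th = 25 Ω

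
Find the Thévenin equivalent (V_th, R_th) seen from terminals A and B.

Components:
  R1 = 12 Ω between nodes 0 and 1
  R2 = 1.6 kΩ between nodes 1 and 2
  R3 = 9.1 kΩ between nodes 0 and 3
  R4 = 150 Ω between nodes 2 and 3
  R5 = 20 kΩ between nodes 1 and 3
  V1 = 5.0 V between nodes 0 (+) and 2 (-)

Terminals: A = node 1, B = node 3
Step 1 — V_th is the open-circuit voltage V_A - V_B (nothing connected across the terminals).
Nodal analysis, taking node 2 as the 0 V reference.
Source V1 fixes V_0 = 5 V.
KCL at each unknown node (sum of currents leaving = 0; resistances in Ω):
  Node 1: (V_1 - 5)/12 + (V_1 - 0)/1600 + (V_1 - V_3)/20000 = 0
  Node 3: (V_3 - 5)/9100 + (V_3 - 0)/150 + (V_3 - V_1)/20000 = 0
Collecting terms (coefficients in siemens):
  0.08401·V_1 - 0.00005·V_3 = 0.4167
  0.006827·V_3 - 0.00005·V_1 = 0.0005495
Determinant D = (0.08401)(0.006827) - (-0.00005)(-0.00005) = 0.0005735
V_1 = [(0.4167)(0.006827) - (-0.00005)(0.0005495)]/D = 4.96 V
V_3 = [(0.08401)(0.0005495) - (0.4167)(-0.00005)]/D = 0.1168 V
V_th = V_1 - V_3 = 4.96 - 0.1168 = 4.843 V
Step 2 — R_th: zero the source — replace V1 by a short circuit (node 2 merges into node 0) — and find the resistance seen between A (node 1) and B (node 3).
Reduce the network between node 1 (A) and node 3 (B) by series/parallel combination:
  Rp1 = R1 ‖ R2 (parallel, both between nodes 0 and 1) = 1/(1/12 + 1/1600) = 11.91 Ω
  Rp2 = R3 ‖ R4 (parallel, both between nodes 0 and 3) = 1/(1/9100 + 1/150) = 147.6 Ω
  Rs1 = Rp1 + Rp2 (series, joined only at node 0) = 11.91 + 147.6 = 159.5 Ω
  Rp3 = R5 ‖ Rs1 (parallel, both between nodes 1 and 3) = 1/(1/20000 + 1/159.5) = 158.2 Ω
R_th = 158.2 Ω

Final answer: V_th = 4.843 V, R_th = 158.2 Ω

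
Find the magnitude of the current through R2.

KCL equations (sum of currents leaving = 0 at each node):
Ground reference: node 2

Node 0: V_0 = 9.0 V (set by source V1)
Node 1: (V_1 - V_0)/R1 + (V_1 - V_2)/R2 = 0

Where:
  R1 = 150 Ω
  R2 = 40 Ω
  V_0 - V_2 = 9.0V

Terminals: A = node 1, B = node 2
Nodal analysis, taking node 2 as the 0 V reference.
Source V1 fixes V_0 = 9 V.
KCL at each unknown node (sum of currents leaving = 0; resistances in Ω):
  Node 1: (V_1 - 9)/150 + (V_1 - 0)/40 = 0
Collecting terms: 0.03167 × V_1 = 0.06  =>  V_1 = 1.895 V
I_R2 = (V_1 - V_2)/R2 = (1.895 - 0)/40 = 0.04737 A
|I_R2| = 0.04737 A

Final answer: |I_R2| = 0.04737 A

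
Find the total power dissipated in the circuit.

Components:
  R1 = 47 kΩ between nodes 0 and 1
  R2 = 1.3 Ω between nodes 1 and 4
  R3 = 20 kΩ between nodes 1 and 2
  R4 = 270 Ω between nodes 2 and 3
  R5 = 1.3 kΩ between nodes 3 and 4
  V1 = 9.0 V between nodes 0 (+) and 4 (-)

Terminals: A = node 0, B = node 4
Nodal analysis, taking node 4 as the 0 V reference.
Source V1 fixes V_0 = 9 V.
KCL at each unknown node (sum of currents leaving = 0; resistances in Ω):
  Node 1: (V_1 - 9)/47000 + (V_1 - 0)/1.3 + (V_1 - V_2)/20000 = 0
  Node 2: (V_2 - V_1)/20000 + (V_2 - V_3)/270 = 0
  Node 3: (V_3 - V_2)/270 + (V_3 - 0)/1300 = 0
Collecting terms (coefficients in siemens):
  0.7693·V_1 - 0.00005·V_2 = 0.0001915
  0.003754·V_2 - 0.00005·V_1 - 0.003704·V_3 = 0
  0.004473·V_3 - 0.003704·V_2 = 0
Solving these 3 simultaneous equations (Gaussian elimination) gives:
  V_1 = 0.0002489 V, V_2 = 0.00001812 V, V_3 = 0.000015 V
Power in each resistor, P = (ΔV)²/R:
  P_R1 = (9 - 0.0002489)²/47000 = 0.001723 W
  P_R2 = (0.0002489 - 0)²/1.3 = 0.00000004766 W
  P_R3 = (0.0002489 - 0.00001812)²/20000 = 0.000000000002663 W
  P_R4 = (0.00001812 - 0.000015)²/270 = 0.00000000000003596 W
  P_R5 = (0.000015 - 0)²/1300 = 0.0000000000001731 W
P_total = P_R1 + P_R2 + P_R3 + P_R4 + P_R5 = 0.001723 W

Final answer: 0.001723 W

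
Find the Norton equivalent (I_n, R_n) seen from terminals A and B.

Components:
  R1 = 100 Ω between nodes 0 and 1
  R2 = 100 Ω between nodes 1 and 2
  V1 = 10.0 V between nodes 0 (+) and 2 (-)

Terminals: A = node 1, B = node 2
Find the Thévenin equivalent first; then I_n = V_th/R_th and R_n = R_th.
Step 1 — V_th is the open-circuit voltage V_A - V_B (nothing connected across the terminals).
Nodal analysis, taking node 2 as the 0 V reference.
Source V1 fixes V_0 = 10 V.
KCL at each unknown node (sum of currents leaving = 0; resistances in Ω):
  Node 1: (V_1 - 10)/100 + (V_1 - 0)/100 = 0
Collecting terms: 0.02 × V_1 = 0.1  =>  V_1 = 5 V
V_th = V_1 - V_2 = 5 - 0 = 5 V
Step 2 — R_th: zero the source — replace V1 by a short circuit (node 2 merges into node 0) — and find the resistance seen between A (node 1) and B (node 0).
Reduce the network between node 1 (A) and node 0 (B) by series/parallel combination:
  Rp1 = R1 ‖ R2 (parallel, both between nodes 0 and 1) = 1/(1/100 + 1/100) = 50 Ω
R_th = 50 Ω
I_n = V_th/R_th = 5/50 = 0.1 A, and R_n = R_th = 50 Ω

Final answer: I_n = 0.1 A, R_n = 50 Ω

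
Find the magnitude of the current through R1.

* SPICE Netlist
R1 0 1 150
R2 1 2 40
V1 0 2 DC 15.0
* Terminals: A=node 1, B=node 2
Nodal analysis, taking node 2 as the 0 V reference.
Source V1 fixes V_0 = 15 V.
KCL at each unknown node (sum of currents leaving = 0; resistances in Ω):
  Node 1: (V_1 - 15)/150 + (V_1 - 0)/40 = 0
Collecting terms: 0.03167 × V_1 = 0.1  =>  V_1 = 3.158 V
I_R1 = (V_0 - V_1)/R1 = (15 - 3.158)/150 = 0.07895 A
|I_R1| = 0.07895 A

Final answer: |I_R1| = 0.07895 A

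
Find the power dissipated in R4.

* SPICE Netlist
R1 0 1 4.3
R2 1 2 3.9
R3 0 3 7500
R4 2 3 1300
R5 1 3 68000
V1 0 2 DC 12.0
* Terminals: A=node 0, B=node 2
Nodal analysis, taking node 2 as the 0 V reference.
Source V1 fixes V_0 = 12 V.
KCL at each unknown node (sum of currents leaving = 0; resistances in Ω):
  Node 1: (V_1 - 12)/4.3 + (V_1 - 0)/3.9 + (V_1 - V_3)/68000 = 0
  Node 3: (V_3 - 12)/7500 + (V_3 - 0)/1300 + (V_3 - V_1)/68000 = 0
Collecting terms (coefficients in siemens):
  0.489·V_1 - 0.00001471·V_3 = 2.791
  0.0009173·V_3 - 0.00001471·V_1 = 0.0016
Determinant D = (0.489)(0.0009173) - (-0.00001471)(-0.00001471) = 0.0004485
V_1 = [(2.791)(0.0009173) - (-0.00001471)(0.0016)]/D = 5.707 V
V_3 = [(0.489)(0.0016) - (2.791)(-0.00001471)]/D = 1.836 V
I_R4 = (V_2 - V_3)/R4 = (0 - 1.836)/1300 = -0.001412 A
P_R4 = I_R4² × R4 = (-0.001412)² × 1300 = 0.002592 W

Final answer: 0.002592 W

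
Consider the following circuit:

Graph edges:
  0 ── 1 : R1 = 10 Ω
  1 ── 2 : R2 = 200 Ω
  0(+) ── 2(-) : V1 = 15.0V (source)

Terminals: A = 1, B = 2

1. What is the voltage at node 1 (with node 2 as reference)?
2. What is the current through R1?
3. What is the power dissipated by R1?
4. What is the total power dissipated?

Nodal analysis, taking node 2 as the 0 V reference.
Source V1 fixes V_0 = 15 V.
KCL at each unknown node (sum of currents leaving = 0; resistances in Ω):
  Node 1: (V_1 - 15)/10 + (V_1 - 0)/200 = 0
Collecting terms: 0.105 × V_1 = 1.5  =>  V_1 = 14.29 V
Part 1:
  Read off the nodal solution: V_1 = 14.29 V
Part 2:
  I_R1 = (V_0 - V_1)/R1 = (15 - 14.29)/10 = 0.07143 A
  Magnitude: I_R1 = 0.07143 A
Part 3:
  I_R1 = (V_0 - V_1)/R1 = (15 - 14.29)/10 = 0.07143 A
  P_R1 = I_R1² × R1 = (0.07143)² × 10 = 0.05102 W
Part 4:
  Power in each resistor, P = (ΔV)²/R:
    P_R1 = (15 - 14.29)²/10 = 0.05102 W
    P_R2 = (14.29 - 0)²/200 = 1.02 W
  P_total = P_R1 + P_R2 = 1.071 W

Final answers:
1. V_1 = 14.29 V
2. I_R1 = 0.07143 A
3. P_R1 = 0.05102 W
4. P_total = 1.071 W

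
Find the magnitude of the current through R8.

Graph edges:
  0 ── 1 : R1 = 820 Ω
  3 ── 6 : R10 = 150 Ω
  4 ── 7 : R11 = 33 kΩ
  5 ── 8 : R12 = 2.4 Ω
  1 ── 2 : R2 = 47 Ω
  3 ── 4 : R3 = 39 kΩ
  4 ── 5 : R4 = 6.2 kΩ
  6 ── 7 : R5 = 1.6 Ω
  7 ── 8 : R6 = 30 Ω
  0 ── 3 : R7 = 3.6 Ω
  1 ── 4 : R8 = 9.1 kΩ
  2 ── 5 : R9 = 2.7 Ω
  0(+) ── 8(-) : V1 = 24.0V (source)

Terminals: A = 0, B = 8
Nodal analysis, taking node 8 as the 0 V reference.
Source V1 fixes V_0 = 24 V.
KCL at each unknown node (sum of currents leaving = 0; resistances in Ω):
  Node 1: (V_1 - 24)/820 + (V_1 - V_2)/47 + (V_1 - V_4)/9100 = 0
  Node 2: (V_2 - V_1)/47 + (V_2 - V_5)/2.7 = 0
  Node 3: (V_3 - V_4)/39000 + (V_3 - 24)/3.6 + (V_3 - V_6)/150 = 0
  Node 4: (V_4 - V_3)/39000 + (V_4 - V_5)/6200 + (V_4 - V_1)/9100 + (V_4 - V_7)/33000 = 0
  Node 5: (V_5 - V_4)/6200 + (V_5 - V_2)/2.7 + (V_5 - 0)/2.4 = 0
  Node 6: (V_6 - V_7)/1.6 + (V_6 - V_3)/150 = 0
  Node 7: (V_7 - V_6)/1.6 + (V_7 - 0)/30 + (V_7 - V_4)/33000 = 0
Collecting terms (coefficients in siemens):
  0.02261·V_1 - 0.02128·V_2 - 0.0001099·V_4 = 0.02927
  0.3916·V_2 - 0.02128·V_1 - 0.3704·V_5 = 0
  0.2845·V_3 - 0.00002564·V_4 - 0.006667·V_6 = 6.667
  0.0003271·V_4 - 0.0001099·V_1 - 0.00002564·V_3 - 0.0001613·V_5 - 0.0000303·V_7 = 0
  0.7872·V_5 - 0.3704·V_2 - 0.0001613·V_4 = 0
  0.6317·V_6 - 0.006667·V_3 - 0.625·V_7 = 0
  0.6584·V_7 - 0.0000303·V_4 - 0.625·V_6 = 0
Solving these 7 simultaneous equations (Gaussian elimination) gives:
  V_1 = 1.442 V, V_2 = 0.142 V, V_3 = 23.53 V, V_4 = 2.722 V
  V_5 = 0.06739 V, V_6 = 4.094 V, V_7 = 3.886 V
I_R8 = (V_1 - V_4)/R8 = (1.442 - 2.722)/9100 = -0.0001407 A
|I_R8| = 0.0001407 A

Final answer: |I_R8| = 0.0001407 A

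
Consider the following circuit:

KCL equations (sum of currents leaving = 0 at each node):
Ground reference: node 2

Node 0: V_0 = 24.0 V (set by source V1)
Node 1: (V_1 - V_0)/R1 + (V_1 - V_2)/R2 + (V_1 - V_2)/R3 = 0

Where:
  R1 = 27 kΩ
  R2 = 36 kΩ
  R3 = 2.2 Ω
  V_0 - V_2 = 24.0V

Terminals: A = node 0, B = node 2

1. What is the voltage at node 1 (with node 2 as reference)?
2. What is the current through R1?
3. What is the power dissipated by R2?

Nodal analysis, taking node 2 as the 0 V reference.
Source V1 fixes V_0 = 24 V.
KCL at each unknown node (sum of currents leaving = 0; resistances in Ω):
  Node 1: (V_1 - 24)/27000 + (V_1 - 0)/36000 + (V_1 - 0)/2.2 = 0
Collecting terms: 0.4546 × V_1 = 0.0008889  =>  V_1 = 0.001955 V
Part 1:
  Read off the nodal solution: V_1 = 0.001955 V
Part 2:
  I_R1 = (V_0 - V_1)/R1 = (24 - 0.001955)/27000 = 0.0008888 A
  Magnitude: I_R1 = 0.0008888 A
Part 3:
  I_R2 = (V_1 - V_2)/R2 = (0.001955 - 0)/36000 = 0.00000005431 A
  P_R2 = I_R2² × R2 = (0.00000005431)² × 36000 = 0.0000000001062 W

Final answers:
1. V_1 = 0.001955 V
2. I_R1 = 0.0008888 A
3. P_R2 = 1.062e-10 W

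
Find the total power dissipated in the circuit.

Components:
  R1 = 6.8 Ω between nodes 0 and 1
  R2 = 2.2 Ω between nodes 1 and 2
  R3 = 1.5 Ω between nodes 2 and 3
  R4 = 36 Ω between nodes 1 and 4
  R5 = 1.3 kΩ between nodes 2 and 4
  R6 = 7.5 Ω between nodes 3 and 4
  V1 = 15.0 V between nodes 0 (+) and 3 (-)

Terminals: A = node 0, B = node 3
Nodal analysis, taking node 3 as the 0 V reference.
Source V1 fixes V_0 = 15 V.
KCL at each unknown node (sum of currents leaving = 0; resistances in Ω):
  Node 1: (V_1 - 15)/6.8 + (V_1 - V_2)/2.2 + (V_1 - V_4)/36 = 0
  Node 2: (V_2 - V_1)/2.2 + (V_2 - 0)/1.5 + (V_2 - V_4)/1300 = 0
  Node 4: (V_4 - V_1)/36 + (V_4 - V_2)/1300 + (V_4 - 0)/7.5 = 0
Collecting terms (coefficients in siemens):
  0.6294·V_1 - 0.4545·V_2 - 0.02778·V_4 = 2.206
  1.122·V_2 - 0.4545·V_1 - 0.0007692·V_4 = 0
  0.1619·V_4 - 0.02778·V_1 - 0.0007692·V_2 = 0
Solving these 3 simultaneous equations (Gaussian elimination) gives:
  V_1 = 5.009 V, V_2 = 2.03 V, V_4 = 0.8692 V
Power in each resistor, P = (ΔV)²/R:
  P_R1 = (15 - 5.009)²/6.8 = 14.68 W
  P_R2 = (5.009 - 2.03)²/2.2 = 4.035 W
  P_R3 = (2.03 - 0)²/1.5 = 2.747 W
  P_R4 = (5.009 - 0.8692)²/36 = 0.4761 W
  P_R5 = (2.03 - 0.8692)²/1300 = 0.001036 W
  P_R6 = (0 - 0.8692)²/7.5 = 0.1007 W
P_total = P_R1 + P_R2 + P_R3 + P_R4 + P_R5 + P_R6 = 22.04 W

Final answer: 22.04 W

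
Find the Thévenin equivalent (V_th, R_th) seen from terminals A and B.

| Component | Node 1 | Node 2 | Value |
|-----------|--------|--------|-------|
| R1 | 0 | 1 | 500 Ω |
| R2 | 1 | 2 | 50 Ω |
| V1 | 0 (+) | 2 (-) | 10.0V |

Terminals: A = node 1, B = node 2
Step 1 — V_th is the open-circuit voltage V_A - V_B (nothing connected across the terminals).
Nodal analysis, taking node 2 as the 0 V reference.
Source V1 fixes V_0 = 10 V.
KCL at each unknown node (sum of currents leaving = 0; resistances in Ω):
  Node 1: (V_1 - 10)/500 + (V_1 - 0)/50 = 0
Collecting terms: 0.022 × V_1 = 0.02  =>  V_1 = 0.9091 V
V_th = V_1 - V_2 = 0.9091 - 0 = 0.9091 V
Step 2 — R_th: zero the source — replace V1 by a short circuit (node 2 merges into node 0) — and find the resistance seen between A (node 1) and B (node 0).
Reduce the network between node 1 (A) and node 0 (B) by series/parallel combination:
  Rp1 = R1 ‖ R2 (parallel, both between nodes 0 and 1) = 1/(1/500 + 1/50) = 45.45 Ω
R_th = 45.45 Ω

Final answer: V_th = 0.9091 V, R_th = 45.45 Ω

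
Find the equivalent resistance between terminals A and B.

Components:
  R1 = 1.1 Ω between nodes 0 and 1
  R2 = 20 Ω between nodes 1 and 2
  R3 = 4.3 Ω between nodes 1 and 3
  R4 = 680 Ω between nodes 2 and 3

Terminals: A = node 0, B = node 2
Reduce the network between node 0 (A) and node 2 (B) by series/parallel combination:
  Rs1 = R3 + R4 (series, joined only at node 3) = 4.3 + 680 = 684.3 Ω
  Rp1 = R2 ‖ Rs1 (parallel, both between nodes 1 and 2) = 1/(1/20 + 1/684.3) = 19.43 Ω
  Rs2 = R1 + Rp1 (series, joined only at node 1) = 1.1 + 19.43 = 20.53 Ω
R_eq = 20.53 Ω

Final answer: 20.53 Ω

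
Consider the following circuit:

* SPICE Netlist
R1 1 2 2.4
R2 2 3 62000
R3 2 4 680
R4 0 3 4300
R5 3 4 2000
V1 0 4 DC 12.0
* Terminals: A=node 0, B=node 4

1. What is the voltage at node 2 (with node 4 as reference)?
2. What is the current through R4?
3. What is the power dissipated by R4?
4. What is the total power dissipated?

Nodal analysis, taking node 4 as the 0 V reference.
Source V1 fixes V_0 = 12 V.
KCL at each unknown node (sum of currents leaving = 0; resistances in Ω):
  Node 1: (V_1 - V_2)/2.4 = 0
  Node 2: (V_2 - V_1)/2.4 + (V_2 - V_3)/62000 + (V_2 - 0)/680 = 0
  Node 3: (V_3 - V_2)/62000 + (V_3 - 12)/4300 + (V_3 - 0)/2000 = 0
Collecting terms (coefficients in siemens):
  0.4167·V_1 - 0.4167·V_2 = 0
  0.4182·V_2 - 0.4167·V_1 - 0.00001613·V_3 = 0
  0.0007487·V_3 - 0.00001613·V_2 = 0.002791
Solving these 3 simultaneous equations (Gaussian elimination) gives:
  V_1 = 0.04045 V, V_2 = 0.04045 V, V_3 = 3.728 V
Part 1:
  Read off the nodal solution: V_2 = 0.04045 V
Part 2:
  I_R4 = (V_0 - V_3)/R4 = (12 - 3.728)/4300 = 0.001924 A
  Magnitude: I_R4 = 0.001924 A
Part 3:
  I_R4 = (V_0 - V_3)/R4 = (12 - 3.728)/4300 = 0.001924 A
  P_R4 = I_R4² × R4 = (0.001924)² × 4300 = 0.01591 W
Part 4:
  Power in each resistor, P = (ΔV)²/R:
    P_R1 = (0.04045 - 0.04045)²/2.4 = 0 W
    P_R2 = (0.04045 - 3.728)²/62000 = 0.0002194 W
    P_R3 = (0.04045 - 0)²/680 = 0.000002406 W
    P_R4 = (12 - 3.728)²/4300 = 0.01591 W
    P_R5 = (3.728 - 0)²/2000 = 0.00695 W
  P_total = P_R1 + P_R2 + P_R3 + P_R4 + P_R5 = 0.02308 W

Final answers:
1. V_2 = 0.04045 V
2. I_R4 = 0.001924 A
3. P_R4 = 0.01591 W
4. P_total = 0.02308 W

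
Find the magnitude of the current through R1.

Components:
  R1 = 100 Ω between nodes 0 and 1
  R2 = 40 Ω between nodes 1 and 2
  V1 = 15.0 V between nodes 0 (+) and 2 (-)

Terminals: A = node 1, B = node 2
Nodal analysis, taking node 2 as the 0 V reference.
Source V1 fixes V_0 = 15 V.
KCL at each unknown node (sum of currents leaving = 0; resistances in Ω):
  Node 1: (V_1 - 15)/100 + (V_1 - 0)/40 = 0
Collecting terms: 0.035 × V_1 = 0.15  =>  V_1 = 4.286 V
I_R1 = (V_0 - V_1)/R1 = (15 - 4.286)/100 = 0.1071 A
|I_R1| = 0.1071 A

Final answer: |I_R1| = 0.1071 A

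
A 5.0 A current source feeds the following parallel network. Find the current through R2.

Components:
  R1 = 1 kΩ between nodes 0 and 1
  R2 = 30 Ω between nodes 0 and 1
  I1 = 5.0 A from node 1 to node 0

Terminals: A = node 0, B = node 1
All resistors sit directly between nodes 0 and 1, so they are in parallel and share one voltage V; the full source current 5 A splits among them.
1/R_par = 1/1000 + 1/30 = 0.03433 S  =>  R_par = 29.13 Ω
V = I × R_par = 5 × 29.13 = 145.6 V
I_R2 = V/R2 = 145.6/30 = 4.854 A

Final answer: 4.854 A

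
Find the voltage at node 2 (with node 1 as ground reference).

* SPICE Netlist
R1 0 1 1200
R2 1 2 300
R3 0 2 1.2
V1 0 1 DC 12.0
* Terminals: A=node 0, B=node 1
Nodal analysis, taking node 1 as the 0 V reference.
Source V1 fixes V_0 = 12 V.
KCL at each unknown node (sum of currents leaving = 0; resistances in Ω):
  Node 2: (V_2 - 0)/300 + (V_2 - 12)/1.2 = 0
Collecting terms: 0.8367 × V_2 = 10  =>  V_2 = 11.95 V
The requested potential is V_2 = 11.95 V.

Final answer: V_2 = 11.95 V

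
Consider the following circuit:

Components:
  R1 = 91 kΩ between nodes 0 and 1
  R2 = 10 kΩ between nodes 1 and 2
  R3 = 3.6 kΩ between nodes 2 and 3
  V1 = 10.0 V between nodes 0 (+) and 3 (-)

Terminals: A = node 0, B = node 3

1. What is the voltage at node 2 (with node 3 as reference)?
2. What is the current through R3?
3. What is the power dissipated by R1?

Nodal analysis, taking node 3 as the 0 V reference.
Source V1 fixes V_0 = 10 V.
KCL at each unknown node (sum of currents leaving = 0; resistances in Ω):
  Node 1: (V_1 - 10)/91000 + (V_1 - V_2)/10000 = 0
  Node 2: (V_2 - V_1)/10000 + (V_2 - 0)/3600 = 0
Collecting terms (coefficients in siemens):
  0.000111·V_1 - 0.0001·V_2 = 0.0001099
  0.0003778·V_2 - 0.0001·V_1 = 0
Determinant D = (0.000111)(0.0003778) - (-0.0001)(-0.0001) = 0.00000003193
V_1 = [(0.0001099)(0.0003778) - (-0.0001)(0)]/D = 1.3 V
V_2 = [(0.000111)(0) - (0.0001099)(-0.0001)]/D = 0.3442 V
Part 1:
  Read off the nodal solution: V_2 = 0.3442 V
Part 2:
  I_R3 = (V_2 - V_3)/R3 = (0.3442 - 0)/3600 = 0.0000956 A
  Magnitude: I_R3 = 0.0000956 A
Part 3:
  I_R1 = (V_0 - V_1)/R1 = (10 - 1.3)/91000 = 0.0000956 A
  P_R1 = I_R1² × R1 = (0.0000956)² × 91000 = 0.0008317 W

Final answers:
1. V_2 = 0.3442 V
2. I_R3 = 9.56e-05 A
3. P_R1 = 0.0008317 W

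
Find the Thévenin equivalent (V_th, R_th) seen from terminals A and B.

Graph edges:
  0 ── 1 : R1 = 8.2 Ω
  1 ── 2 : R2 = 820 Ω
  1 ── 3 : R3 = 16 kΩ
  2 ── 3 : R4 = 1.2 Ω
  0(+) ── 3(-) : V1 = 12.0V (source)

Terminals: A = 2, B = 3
Step 1 — V_th is the open-circuit voltage V_A - V_B (nothing connected across the terminals).
Nodal analysis, taking node 3 as the 0 V reference.
Source V1 fixes V_0 = 12 V.
KCL at each unknown node (sum of currents leaving = 0; resistances in Ω):
  Node 1: (V_1 - 12)/8.2 + (V_1 - V_2)/820 + (V_1 - 0)/16000 = 0
  Node 2: (V_2 - V_1)/820 + (V_2 - 0)/1.2 = 0
Collecting terms (coefficients in siemens):
  0.1232·V_1 - 0.00122·V_2 = 1.463
  0.8346·V_2 - 0.00122·V_1 = 0
Determinant D = (0.1232)(0.8346) - (-0.00122)(-0.00122) = 0.1028
V_1 = [(1.463)(0.8346) - (-0.00122)(0)]/D = 11.88 V
V_2 = [(0.1232)(0) - (1.463)(-0.00122)]/D = 0.01735 V
V_th = V_2 - V_3 = 0.01735 - 0 = 0.01735 V
Step 2 — R_th: zero the source — replace V1 by a short circuit (node 3 merges into node 0) — and find the resistance seen between A (node 2) and B (node 0).
Reduce the network between node 2 (A) and node 0 (B) by series/parallel combination:
  Rp1 = R1 ‖ R3 (parallel, both between nodes 0 and 1) = 1/(1/8.2 + 1/16000) = 8.196 Ω
  Rs1 = R2 + Rp1 (series, joined only at node 1) = 820 + 8.196 = 828.2 Ω
  Rp2 = R4 ‖ Rs1 (parallel, both between nodes 0 and 2) = 1/(1/1.2 + 1/828.2) = 1.198 Ω
R_th = 1.198 Ω

Final answer: V_th = 0.01735 V, R_th = 1.198 Ω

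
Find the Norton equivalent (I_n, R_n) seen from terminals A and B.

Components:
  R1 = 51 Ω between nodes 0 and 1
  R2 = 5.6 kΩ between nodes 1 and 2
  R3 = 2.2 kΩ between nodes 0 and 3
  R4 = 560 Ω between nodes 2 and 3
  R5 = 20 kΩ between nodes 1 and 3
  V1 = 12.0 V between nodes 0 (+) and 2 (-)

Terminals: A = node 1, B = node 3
Find the Thévenin equivalent first; then I_n = V_th/R_th and R_n = R_th.
Step 1 — V_th is the open-circuit voltage V_A - V_B (nothing connected across the terminals).
Nodal analysis, taking node 2 as the 0 V reference.
Source V1 fixes V_0 = 12 V.
KCL at each unknown node (sum of currents leaving = 0; resistances in Ω):
  Node 1: (V_1 - 12)/51 + (V_1 - 0)/5600 + (V_1 - V_3)/20000 = 0
  Node 3: (V_3 - 12)/2200 + (V_3 - 0)/560 + (V_3 - V_1)/20000 = 0
Collecting terms (coefficients in siemens):
  0.01984·V_1 - 0.00005·V_3 = 0.2353
  0.00229·V_3 - 0.00005·V_1 = 0.005455
Determinant D = (0.01984)(0.00229) - (-0.00005)(-0.00005) = 0.00004543
V_1 = [(0.2353)(0.00229) - (-0.00005)(0.005455)]/D = 11.87 V
V_3 = [(0.01984)(0.005455) - (0.2353)(-0.00005)]/D = 2.641 V
V_th = V_1 - V_3 = 11.87 - 2.641 = 9.228 V
Step 2 — R_th: zero the source — replace V1 by a short circuit (node 2 merges into node 0) — and find the resistance seen between A (node 1) and B (node 3).
Reduce the network between node 1 (A) and node 3 (B) by series/parallel combination:
  Rp1 = R1 ‖ R2 (parallel, both between nodes 0 and 1) = 1/(1/51 + 1/5600) = 50.54 Ω
  Rp2 = R3 ‖ R4 (parallel, both between nodes 0 and 3) = 1/(1/2200 + 1/560) = 446.4 Ω
  Rs1 = Rp1 + Rp2 (series, joined only at node 0) = 50.54 + 446.4 = 496.9 Ω
  Rp3 = R5 ‖ Rs1 (parallel, both between nodes 1 and 3) = 1/(1/20000 + 1/496.9) = 484.9 Ω
R_th = 484.9 Ω
I_n = V_th/R_th = 9.228/484.9 = 0.01903 A, and R_n = R_th = 484.9 Ω

Final answer: I_n = 0.01903 A, R_n = 484.9 Ω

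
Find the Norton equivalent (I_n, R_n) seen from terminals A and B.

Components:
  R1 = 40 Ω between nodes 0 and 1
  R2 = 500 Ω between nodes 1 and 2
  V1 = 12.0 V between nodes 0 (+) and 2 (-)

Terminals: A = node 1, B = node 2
Find the Thévenin equivalent first; then I_n = V_th/R_th and R_n = R_th.
Step 1 — V_th is the open-circuit voltage V_A - V_B (nothing connected across the terminals).
Nodal analysis, taking node 2 as the 0 V reference.
Source V1 fixes V_0 = 12 V.
KCL at each unknown node (sum of currents leaving = 0; resistances in Ω):
  Node 1: (V_1 - 12)/40 + (V_1 - 0)/500 = 0
Collecting terms: 0.027 × V_1 = 0.3  =>  V_1 = 11.11 V
V_th = V_1 - V_2 = 11.11 - 0 = 11.11 V
Step 2 — R_th: zero the source — replace V1 by a short circuit (node 2 merges into node 0) — and find the resistance seen between A (node 1) and B (node 0).
Reduce the network between node 1 (A) and node 0 (B) by series/parallel combination:
  Rp1 = R1 ‖ R2 (parallel, both between nodes 0 and 1) = 1/(1/40 + 1/500) = 37.04 Ω
R_th = 37.04 Ω
I_n = V_th/R_th = 11.11/37.04 = 0.3 A, and R_n = R_th = 37.04 Ω

Final answer: I_n = 0.3 A, R_n = 37.04 Ω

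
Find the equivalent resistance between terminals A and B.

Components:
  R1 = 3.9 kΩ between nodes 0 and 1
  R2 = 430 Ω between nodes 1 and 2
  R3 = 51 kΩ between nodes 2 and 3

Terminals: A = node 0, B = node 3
Reduce the network between node 0 (A) and node 3 (B) by series/parallel combination:
  Rs1 = R1 + R2 (series, joined only at node 1) = 3900 + 430 = 4330 Ω
  Rs2 = R3 + Rs1 (series, joined only at node 2) = 51000 + 4330 = 55330 Ω
R_eq = 55.33 kΩ

Final answer: 55.33 kΩ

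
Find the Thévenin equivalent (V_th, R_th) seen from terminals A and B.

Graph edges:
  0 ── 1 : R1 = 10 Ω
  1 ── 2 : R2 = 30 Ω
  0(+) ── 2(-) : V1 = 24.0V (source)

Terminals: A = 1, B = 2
Step 1 — V_th is the open-circuit voltage V_A - V_B (nothing connected across the terminals).
Nodal analysis, taking node 2 as the 0 V reference.
Source V1 fixes V_0 = 24 V.
KCL at each unknown node (sum of currents leaving = 0; resistances in Ω):
  Node 1: (V_1 - 24)/10 + (V_1 - 0)/30 = 0
Collecting terms: 0.1333 × V_1 = 2.4  =>  V_1 = 18 V
V_th = V_1 - V_2 = 18 - 0 = 18 V
Step 2 — R_th: zero the source — replace V1 by a short circuit (node 2 merges into node 0) — and find the resistance seen between A (node 1) and B (node 0).
Reduce the network between node 1 (A) and node 0 (B) by series/parallel combination:
  Rp1 = R1 ‖ R2 (parallel, both between nodes 0 and 1) = 1/(1/10 + 1/30) = 7.5 Ω
R_th = 7.5 Ω

Final answer: V_th = 18 V, R_th = 7.5 Ω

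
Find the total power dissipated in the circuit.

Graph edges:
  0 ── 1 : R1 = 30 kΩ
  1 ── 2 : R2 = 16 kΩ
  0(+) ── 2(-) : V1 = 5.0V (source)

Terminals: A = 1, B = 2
Nodal analysis, taking node 2 as the 0 V reference.
Source V1 fixes V_0 = 5 V.
KCL at each unknown node (sum of currents leaving = 0; resistances in Ω):
  Node 1: (V_1 - 5)/30000 + (V_1 - 0)/16000 = 0
Collecting terms: 0.00009583 × V_1 = 0.0001667  =>  V_1 = 1.739 V
Power in each resistor, P = (ΔV)²/R:
  P_R1 = (5 - 1.739)²/30000 = 0.0003544 W
  P_R2 = (1.739 - 0)²/16000 = 0.000189 W
P_total = P_R1 + P_R2 = 0.0005435 W

Final answer: 0.0005435 W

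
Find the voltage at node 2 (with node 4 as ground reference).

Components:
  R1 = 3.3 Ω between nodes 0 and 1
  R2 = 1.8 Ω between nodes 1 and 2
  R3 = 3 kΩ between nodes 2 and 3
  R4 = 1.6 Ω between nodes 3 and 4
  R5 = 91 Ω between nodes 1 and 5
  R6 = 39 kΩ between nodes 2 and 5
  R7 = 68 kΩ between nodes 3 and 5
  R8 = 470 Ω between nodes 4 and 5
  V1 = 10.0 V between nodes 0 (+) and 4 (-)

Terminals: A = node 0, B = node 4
Nodal analysis, taking node 4 as the 0 V reference.
Source V1 fixes V_0 = 10 V.
KCL at each unknown node (sum of currents leaving = 0; resistances in Ω):
  Node 1: (V_1 - 10)/3.3 + (V_1 - V_2)/1.8 + (V_1 - V_5)/91 = 0
  Node 2: (V_2 - V_1)/1.8 + (V_2 - V_3)/3000 + (V_2 - V_5)/39000 = 0
  Node 3: (V_3 - V_2)/3000 + (V_3 - 0)/1.6 + (V_3 - V_5)/68000 = 0
  Node 5: (V_5 - V_1)/91 + (V_5 - V_2)/39000 + (V_5 - V_3)/68000 + (V_5 - 0)/470 = 0
Collecting terms (coefficients in siemens):
  0.8696·V_1 - 0.5556·V_2 - 0.01099·V_5 = 3.03
  0.5559·V_2 - 0.5556·V_1 - 0.0003333·V_3 - 0.00002564·V_5 = 0
  0.6253·V_3 - 0.0003333·V_2 - 0.00001471·V_5 = 0
  0.01316·V_5 - 0.01099·V_1 - 0.00002564·V_2 - 0.00001471·V_3 = 0
Solving these 4 simultaneous equations (Gaussian elimination) gives:
  V_1 = 9.93 V, V_2 = 9.924 V, V_3 = 0.005486 V, V_5 = 8.313 V
The requested potential is V_2 = 9.924 V.

Final answer: V_2 = 9.924 V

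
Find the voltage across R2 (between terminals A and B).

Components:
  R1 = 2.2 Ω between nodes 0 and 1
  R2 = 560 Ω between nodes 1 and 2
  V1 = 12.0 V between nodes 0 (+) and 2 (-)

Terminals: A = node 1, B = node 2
R1 and R2 are in series across V1 (node 0 → node 1 → node 2), and the output A–B is taken across R2, so this is a voltage divider.
Series current: I = V1/(R1 + R2) = 12/(2.2 + 560) = 12/562.2 = 0.02134 A
V_R2 = I × R2 = V1 × R2/(R1 + R2) = 12 × 560/562.2 = 11.95 V

Final answer: 11.95 V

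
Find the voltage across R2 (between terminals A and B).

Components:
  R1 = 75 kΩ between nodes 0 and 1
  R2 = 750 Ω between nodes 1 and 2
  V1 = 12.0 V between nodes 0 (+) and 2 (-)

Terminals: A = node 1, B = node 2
R1 and R2 are in series across V1 (node 0 → node 1 → node 2), and the output A–B is taken across R2, so this is a voltage divider.
Series current: I = V1/(R1 + R2) = 12/(75000 + 750) = 12/75750 = 0.0001584 A
V_R2 = I × R2 = V1 × R2/(R1 + R2) = 12 × 750/75750 = 0.1188 V

Final answer: 0.1188 V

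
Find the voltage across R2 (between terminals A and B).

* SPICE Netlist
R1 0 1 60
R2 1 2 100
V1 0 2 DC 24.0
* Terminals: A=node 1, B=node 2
R1 and R2 are in series across V1 (node 0 → node 1 → node 2), and the output A–B is taken across R2, so this is a voltage divider.
Series current: I = V1/(R1 + R2) = 24/(60 + 100) = 24/160 = 0.15 A
V_R2 = I × R2 = V1 × R2/(R1 + R2) = 24 × 100/160 = 15 V

Final answer: 15 V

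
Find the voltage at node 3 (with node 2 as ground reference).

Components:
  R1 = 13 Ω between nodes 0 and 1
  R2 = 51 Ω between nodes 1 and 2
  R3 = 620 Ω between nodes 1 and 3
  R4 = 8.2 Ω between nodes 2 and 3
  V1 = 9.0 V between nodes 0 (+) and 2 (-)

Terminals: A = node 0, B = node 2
Nodal analysis, taking node 2 as the 0 V reference.
Source V1 fixes V_0 = 9 V.
KCL at each unknown node (sum of currents leaving = 0; resistances in Ω):
  Node 1: (V_1 - 9)/13 + (V_1 - 0)/51 + (V_1 - V_3)/620 = 0
  Node 3: (V_3 - V_1)/620 + (V_3 - 0)/8.2 = 0
Collecting terms (coefficients in siemens):
  0.09814·V_1 - 0.001613·V_3 = 0.6923
  0.1236·V_3 - 0.001613·V_1 = 0
Determinant D = (0.09814)(0.1236) - (-0.001613)(-0.001613) = 0.01212
V_1 = [(0.6923)(0.1236) - (-0.001613)(0)]/D = 7.056 V
V_3 = [(0.09814)(0) - (0.6923)(-0.001613)]/D = 0.0921 V
The requested potential is V_3 = 0.0921 V.

Final answer: V_3 = 0.0921 V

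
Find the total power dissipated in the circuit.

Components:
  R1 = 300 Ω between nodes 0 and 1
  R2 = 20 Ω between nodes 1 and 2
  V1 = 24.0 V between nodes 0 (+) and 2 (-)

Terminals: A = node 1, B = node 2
Nodal analysis, taking node 2 as the 0 V reference.
Source V1 fixes V_0 = 24 V.
KCL at each unknown node (sum of currents leaving = 0; resistances in Ω):
  Node 1: (V_1 - 24)/300 + (V_1 - 0)/20 = 0
Collecting terms: 0.05333 × V_1 = 0.08  =>  V_1 = 1.5 V
Power in each resistor, P = (ΔV)²/R:
  P_R1 = (24 - 1.5)²/300 = 1.688 W
  P_R2 = (1.5 - 0)²/20 = 0.1125 W
P_total = P_R1 + P_R2 = 1.8 W

Final answer: 1.8 W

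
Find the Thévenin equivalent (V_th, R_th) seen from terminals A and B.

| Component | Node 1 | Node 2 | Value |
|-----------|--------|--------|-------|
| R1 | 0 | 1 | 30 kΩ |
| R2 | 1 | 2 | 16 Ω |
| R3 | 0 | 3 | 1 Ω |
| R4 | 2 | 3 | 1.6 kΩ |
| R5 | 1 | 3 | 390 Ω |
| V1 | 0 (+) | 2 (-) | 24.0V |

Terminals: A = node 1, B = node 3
Step 1 — V_th is the open-circuit voltage V_A - V_B (nothing connected across the terminals).
Nodal analysis, taking node 2 as the 0 V reference.
Source V1 fixes V_0 = 24 V.
KCL at each unknown node (sum of currents leaving = 0; resistances in Ω):
  Node 1: (V_1 - 24)/30000 + (V_1 - 0)/16 + (V_1 - V_3)/390 = 0
  Node 3: (V_3 - 24)/1 + (V_3 - 0)/1600 + (V_3 - V_1)/390 = 0
Collecting terms (coefficients in siemens):
  0.0651·V_1 - 0.002564·V_3 = 0.0008
  1.003·V_3 - 0.002564·V_1 = 24
Determinant D = (0.0651)(1.003) - (-0.002564)(-0.002564) = 0.0653
V_1 = [(0.0008)(1.003) - (-0.002564)(24)]/D = 0.9547 V
V_3 = [(0.0651)(24) - (0.0008)(-0.002564)]/D = 23.93 V
V_th = V_1 - V_3 = 0.9547 - 23.93 = -22.97 V
Step 2 — R_th: zero the source — replace V1 by a short circuit (node 2 merges into node 0) — and find the resistance seen between A (node 1) and B (node 3).
Reduce the network between node 1 (A) and node 3 (B) by series/parallel combination:
  Rp1 = R1 ‖ R2 (parallel, both between nodes 0 and 1) = 1/(1/30000 + 1/16) = 15.99 Ω
  Rp2 = R3 ‖ R4 (parallel, both between nodes 0 and 3) = 1/(1/1 + 1/1600) = 0.9994 Ω
  Rs1 = Rp1 + Rp2 (series, joined only at node 0) = 15.99 + 0.9994 = 16.99 Ω
  Rp3 = R5 ‖ Rs1 (parallel, both between nodes 1 and 3) = 1/(1/390 + 1/16.99) = 16.28 Ω
R_th = 16.28 Ω

Final answer: V_th = -22.97 V, R_th = 16.28 Ω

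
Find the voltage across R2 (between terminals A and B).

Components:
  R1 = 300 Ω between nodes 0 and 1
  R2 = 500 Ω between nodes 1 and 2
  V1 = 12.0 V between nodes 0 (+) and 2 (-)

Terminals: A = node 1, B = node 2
R1 and R2 are in series across V1 (node 0 → node 1 → node 2), and the output A–B is taken across R2, so this is a voltage divider.
Series current: I = V1/(R1 + R2) = 12/(300 + 500) = 12/800 = 0.015 A
V_R2 = I × R2 = V1 × R2/(R1 + R2) = 12 × 500/800 = 7.5 V

Final answer: 7.5 V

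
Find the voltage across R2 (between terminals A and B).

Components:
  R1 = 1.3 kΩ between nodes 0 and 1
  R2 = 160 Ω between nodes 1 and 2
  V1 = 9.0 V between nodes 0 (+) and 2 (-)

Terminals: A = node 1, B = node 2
R1 and R2 are in series across V1 (node 0 → node 1 → node 2), and the output A–B is taken across R2, so this is a voltage divider.
Series current: I = V1/(R1 + R2) = 9/(1300 + 160) = 9/1460 = 0.006164 A
V_R2 = I × R2 = V1 × R2/(R1 + R2) = 9 × 160/1460 = 0.9863 V

Final answer: 0.9863 V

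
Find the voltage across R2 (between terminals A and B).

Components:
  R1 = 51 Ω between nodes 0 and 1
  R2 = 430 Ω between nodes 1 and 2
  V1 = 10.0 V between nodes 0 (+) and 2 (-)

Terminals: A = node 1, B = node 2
R1 and R2 are in series across V1 (node 0 → node 1 → node 2), and the output A–B is taken across R2, so this is a voltage divider.
Series current: I = V1/(R1 + R2) = 10/(51 + 430) = 10/481 = 0.02079 A
V_R2 = I × R2 = V1 × R2/(R1 + R2) = 10 × 430/481 = 8.94 V

Final answer: 8.94 V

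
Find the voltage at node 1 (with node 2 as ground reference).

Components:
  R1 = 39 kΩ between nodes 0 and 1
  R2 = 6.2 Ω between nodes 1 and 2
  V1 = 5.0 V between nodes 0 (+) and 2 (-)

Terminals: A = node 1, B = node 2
Nodal analysis, taking node 2 as the 0 V reference.
Source V1 fixes V_0 = 5 V.
KCL at each unknown node (sum of currents leaving = 0; resistances in Ω):
  Node 1: (V_1 - 5)/39000 + (V_1 - 0)/6.2 = 0
Collecting terms: 0.1613 × V_1 = 0.0001282  =>  V_1 = 0.0007947 V
The requested potential is V_1 = 0.0007947 V.

Final answer: V_1 = 0.0007947 V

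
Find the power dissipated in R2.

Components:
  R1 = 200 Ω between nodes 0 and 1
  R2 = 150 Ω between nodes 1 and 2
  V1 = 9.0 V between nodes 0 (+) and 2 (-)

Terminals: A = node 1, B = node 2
Nodal analysis, taking node 2 as the 0 V reference.
Source V1 fixes V_0 = 9 V.
KCL at each unknown node (sum of currents leaving = 0; resistances in Ω):
  Node 1: (V_1 - 9)/200 + (V_1 - 0)/150 = 0
Collecting terms: 0.01167 × V_1 = 0.045  =>  V_1 = 3.857 V
I_R2 = (V_1 - V_2)/R2 = (3.857 - 0)/150 = 0.02571 A
P_R2 = I_R2² × R2 = (0.02571)² × 150 = 0.09918 W

Final answer: 0.09918 W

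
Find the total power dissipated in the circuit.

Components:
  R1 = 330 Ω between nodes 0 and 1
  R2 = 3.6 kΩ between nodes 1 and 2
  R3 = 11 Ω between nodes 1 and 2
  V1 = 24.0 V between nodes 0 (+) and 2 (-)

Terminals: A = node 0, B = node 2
Nodal analysis, taking node 2 as the 0 V reference.
Source V1 fixes V_0 = 24 V.
KCL at each unknown node (sum of currents leaving = 0; resistances in Ω):
  Node 1: (V_1 - 24)/330 + (V_1 - 0)/3600 + (V_1 - 0)/11 = 0
Collecting terms: 0.09422 × V_1 = 0.07273  =>  V_1 = 0.7719 V
Power in each resistor, P = (ΔV)²/R:
  P_R1 = (24 - 0.7719)²/330 = 1.635 W
  P_R2 = (0.7719 - 0)²/3600 = 0.0001655 W
  P_R3 = (0.7719 - 0)²/11 = 0.05417 W
P_total = P_R1 + P_R2 + P_R3 = 1.689 W

Final answer: 1.689 W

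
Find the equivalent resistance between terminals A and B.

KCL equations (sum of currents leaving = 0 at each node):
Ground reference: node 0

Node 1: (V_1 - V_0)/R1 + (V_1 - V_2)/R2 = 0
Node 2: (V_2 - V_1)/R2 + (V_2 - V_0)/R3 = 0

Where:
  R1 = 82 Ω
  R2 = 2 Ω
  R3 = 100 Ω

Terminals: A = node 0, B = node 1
Reduce the network between node 0 (A) and node 1 (B) by series/parallel combination:
  Rs1 = R3 + R2 (series, joined only at node 2) = 100 + 2 = 102 Ω
  Rp1 = R1 ‖ Rs1 (parallel, both between nodes 0 and 1) = 1/(1/82 + 1/102) = 45.46 Ω
R_eq = 45.46 Ω

Final answer: 45.46 Ω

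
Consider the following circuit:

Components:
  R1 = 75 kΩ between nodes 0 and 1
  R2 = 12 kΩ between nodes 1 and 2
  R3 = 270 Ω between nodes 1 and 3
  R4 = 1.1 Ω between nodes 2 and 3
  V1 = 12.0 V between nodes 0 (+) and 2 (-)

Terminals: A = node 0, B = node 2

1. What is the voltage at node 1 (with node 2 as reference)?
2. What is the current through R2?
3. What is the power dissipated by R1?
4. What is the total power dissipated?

Nodal analysis, taking node 2 as the 0 V reference.
Source V1 fixes V_0 = 12 V.
KCL at each unknown node (sum of currents leaving = 0; resistances in Ω):
  Node 1: (V_1 - 12)/75000 + (V_1 - 0)/12000 + (V_1 - V_3)/270 = 0
  Node 3: (V_3 - V_1)/270 + (V_3 - 0)/1.1 = 0
Collecting terms (coefficients in siemens):
  0.0038·V_1 - 0.003704·V_3 = 0.00016
  0.9128·V_3 - 0.003704·V_1 = 0
Determinant D = (0.0038)(0.9128) - (-0.003704)(-0.003704) = 0.003455
V_1 = [(0.00016)(0.9128) - (-0.003704)(0)]/D = 0.04227 V
V_3 = [(0.0038)(0) - (0.00016)(-0.003704)]/D = 0.0001715 V
Part 1:
  Read off the nodal solution: V_1 = 0.04227 V
Part 2:
  I_R2 = (V_1 - V_2)/R2 = (0.04227 - 0)/12000 = 0.000003522 A
  Magnitude: I_R2 = 0.000003522 A
Part 3:
  I_R1 = (V_0 - V_1)/R1 = (12 - 0.04227)/75000 = 0.0001594 A
  P_R1 = I_R1² × R1 = (0.0001594)² × 75000 = 0.001906 W
Part 4:
  Power in each resistor, P = (ΔV)²/R:
    P_R1 = (12 - 0.04227)²/75000 = 0.001906 W
    P_R2 = (0.04227 - 0)²/12000 = 0.0000001489 W
    P_R3 = (0.04227 - 0.0001715)²/270 = 0.000006563 W
    P_R4 = (0 - 0.0001715)²/1.1 = 0.00000002674 W
  P_total = P_R1 + P_R2 + P_R3 + P_R4 = 0.001913 W

Final answers:
1. V_1 = 0.04227 V
2. I_R2 = 3.522e-06 A
3. P_R1 = 0.001906 W
4. P_total = 0.001913 W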